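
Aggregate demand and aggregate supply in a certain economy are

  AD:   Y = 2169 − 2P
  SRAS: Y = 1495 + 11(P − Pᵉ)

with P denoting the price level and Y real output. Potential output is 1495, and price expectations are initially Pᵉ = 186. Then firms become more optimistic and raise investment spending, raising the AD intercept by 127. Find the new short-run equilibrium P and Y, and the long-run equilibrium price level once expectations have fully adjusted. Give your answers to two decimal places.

Short run: P = 219.00, Y = 1858.00. Long run: P = 400.50.

AD shifts right: new AD is Y = 2296 − 2P. With Pᵉ = 186, SRAS is Y = 11P − 551.
Short run: 2296 − 2P = 11P − 551 gives 2847 = 13P, so P = 219.00 and Y = 2296 − 2P = 1858.00.
Y = 1858.00 is above potential 1495; expectations adjust and SRAS shifts left until Y = 1495.
Long run: on the new AD curve, 1495 = 2296 − 2P gives P = 400.50.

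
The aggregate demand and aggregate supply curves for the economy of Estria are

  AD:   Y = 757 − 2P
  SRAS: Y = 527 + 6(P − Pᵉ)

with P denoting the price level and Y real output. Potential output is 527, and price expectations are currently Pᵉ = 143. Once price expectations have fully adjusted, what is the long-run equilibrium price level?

Short run: with Pᵉ = 143, SRAS is Y = 6P − 331. Setting AD = SRAS gives 1088 = 8P, so P = 136 and Y = 757 − 2·136 = 485.
Output 485 is below potential 527, so over time expected prices fall and SRAS shifts right until Y returns to 527.
Long run: Y = 527 on the AD curve gives 527 = 757 − 2P, so P = 115.

Long-run P = 115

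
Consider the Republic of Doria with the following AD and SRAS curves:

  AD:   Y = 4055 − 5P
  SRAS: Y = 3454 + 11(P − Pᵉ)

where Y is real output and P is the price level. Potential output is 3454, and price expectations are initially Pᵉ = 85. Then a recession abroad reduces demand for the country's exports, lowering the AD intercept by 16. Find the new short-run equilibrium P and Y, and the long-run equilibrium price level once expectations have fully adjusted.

AD shifts left: new AD is Y = 4039 − 5P. With Pᵉ = 85, SRAS is Y = 2519 + 11P.
Short run: 4039 − 5P = 2519 + 11P gives 1520 = 16P, so P = 95 and Y = 4039 − 5·95 = 3564.
Y = 3564 is above potential 3454; expectations adjust and SRAS shifts left until Y = 3454.
Long run: on the new AD curve, 3454 = 4039 − 5P gives P = 117.

Short run: P = 95, Y = 3564. Long run: P = 117.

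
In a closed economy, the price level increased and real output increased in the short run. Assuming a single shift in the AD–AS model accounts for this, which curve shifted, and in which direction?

P rose and Y rose. An AD shift moves P and Y in the same direction; an SRAS shift moves them in opposite directions.
Here P and Y moved in the same direction, so the AD curve shifted.
Since Y rose, AD shifted right.

AD shifted right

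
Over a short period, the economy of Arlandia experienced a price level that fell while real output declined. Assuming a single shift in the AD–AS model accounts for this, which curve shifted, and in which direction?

AD shifted left

P fell and Y fell. An AD shift moves P and Y in the same direction; an SRAS shift moves them in opposite directions.
Here P and Y moved in the same direction, so the AD curve shifted.
Since Y fell, AD shifted left.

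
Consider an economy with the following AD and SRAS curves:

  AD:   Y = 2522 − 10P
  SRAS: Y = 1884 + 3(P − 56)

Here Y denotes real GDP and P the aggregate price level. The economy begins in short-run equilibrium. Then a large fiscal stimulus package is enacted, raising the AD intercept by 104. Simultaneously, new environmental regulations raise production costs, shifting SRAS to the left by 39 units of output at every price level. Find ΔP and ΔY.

After both shocks: AD is Y = 2626 − 10P and SRAS is Y = 1677 + 3P.
Setting them equal: 949 = 13P, so P = 73.
Y = 2626 − 10·73 = 1896.
Initially P = 62, Y = 1902, so ΔP = +11 and ΔY = -6.

ΔP = +11, ΔY = -6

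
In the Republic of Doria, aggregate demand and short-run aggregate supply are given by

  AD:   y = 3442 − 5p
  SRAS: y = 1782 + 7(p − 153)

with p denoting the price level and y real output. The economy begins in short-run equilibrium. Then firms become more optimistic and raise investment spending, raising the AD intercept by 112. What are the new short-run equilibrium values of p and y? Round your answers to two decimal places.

p = 236.92, y = 2369.42

This is a positive demand shock: AD shifts right.
New AD: y = 3554 − 5p.
SRAS can be written y = 711 + 7p.
Set AD = SRAS: 3554 − 5p = 711 + 7p, so 2843 = 12p and p = 236.92.
Substituting into AD, y = 2369.42.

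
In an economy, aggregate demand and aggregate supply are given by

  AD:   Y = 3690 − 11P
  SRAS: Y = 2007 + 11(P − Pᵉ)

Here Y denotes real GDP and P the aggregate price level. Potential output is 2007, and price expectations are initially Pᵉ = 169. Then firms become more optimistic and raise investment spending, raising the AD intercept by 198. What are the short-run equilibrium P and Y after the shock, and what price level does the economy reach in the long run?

AD shifts right: new AD is Y = 3888 − 11P. With Pᵉ = 169, SRAS is Y = 148 + 11P.
Short run: 3888 − 11P = 148 + 11P gives 3740 = 22P, so P = 170 and Y = 3888 − 11·170 = 2018.
Y = 2018 is above potential 2007; expectations adjust and SRAS shifts left until Y = 2007.
Long run: on the new AD curve, 2007 = 3888 − 11P gives P = 171.

Short run: P = 170, Y = 2018. Long run: P = 171.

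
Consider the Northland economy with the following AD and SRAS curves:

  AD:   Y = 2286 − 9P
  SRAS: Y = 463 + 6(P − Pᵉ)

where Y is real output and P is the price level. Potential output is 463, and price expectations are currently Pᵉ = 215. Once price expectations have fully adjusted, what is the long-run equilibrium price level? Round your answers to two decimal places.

Short run: with Pᵉ = 215, SRAS is Y = 6P − 827. Setting AD = SRAS gives 3113 = 15P, so P = 207.53 and Y = 2286 − 9P = 418.20.
Output 418.20 is below potential 463, so over time expected prices fall and SRAS shifts right until Y returns to 463.
Long run: Y = 463 on the AD curve gives 463 = 2286 − 9P, so P = 202.56.

Long-run P = 202.56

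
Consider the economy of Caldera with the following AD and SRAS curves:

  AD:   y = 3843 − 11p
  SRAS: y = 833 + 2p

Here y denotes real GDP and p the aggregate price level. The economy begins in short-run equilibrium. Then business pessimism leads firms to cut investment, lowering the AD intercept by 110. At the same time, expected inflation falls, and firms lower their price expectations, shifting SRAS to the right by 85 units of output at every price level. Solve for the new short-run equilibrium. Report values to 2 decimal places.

p = 216.54, y = 1351.08

After both shocks: AD is y = 3733 − 11p and SRAS is y = 918 + 2p.
Setting them equal: 2815 = 13p, so p = 216.54.
Substituting into AD, y = 1351.08.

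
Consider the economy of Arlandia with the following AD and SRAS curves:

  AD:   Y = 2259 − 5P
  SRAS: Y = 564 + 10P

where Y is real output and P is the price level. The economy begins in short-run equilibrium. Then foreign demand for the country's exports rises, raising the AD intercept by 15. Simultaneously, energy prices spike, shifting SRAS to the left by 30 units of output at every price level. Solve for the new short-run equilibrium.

P = 116, Y = 1694

After both shocks: AD is Y = 2274 − 5P and SRAS is Y = 534 + 10P.
Setting them equal: 1740 = 15P, so P = 116.
Y = 2274 − 5·116 = 1694.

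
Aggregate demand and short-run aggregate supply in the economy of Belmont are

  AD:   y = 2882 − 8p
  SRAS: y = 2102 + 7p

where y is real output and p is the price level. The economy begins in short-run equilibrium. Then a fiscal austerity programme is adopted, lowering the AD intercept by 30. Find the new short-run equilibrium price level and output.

This is a negative demand shock: AD shifts left.
New AD: y = 2852 − 8p.
Set AD = SRAS: 2852 − 8p = 2102 + 7p, so 750 = 15p and p = 50.
y = 2852 − 8·50 = 2452.

p = 50, y = 2452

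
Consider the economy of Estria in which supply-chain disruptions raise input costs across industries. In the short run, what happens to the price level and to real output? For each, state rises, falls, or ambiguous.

This is an adverse supply shock: SRAS shifts left.
Moving along the downward-sloping AD curve, P rises and Y falls.

Price level: rises; output: falls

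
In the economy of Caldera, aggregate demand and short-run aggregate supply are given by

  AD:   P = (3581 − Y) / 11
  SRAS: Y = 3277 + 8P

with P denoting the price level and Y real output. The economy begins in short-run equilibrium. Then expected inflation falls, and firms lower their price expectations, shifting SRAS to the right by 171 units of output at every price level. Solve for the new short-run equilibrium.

P = 7, Y = 3504

This is a positive supply shock: SRAS shifts right.
New SRAS: Y = 3448 + 8P.
Set AD = SRAS: 3581 − 11P = 3448 + 8P, so 133 = 19P and P = 7.
Y = 3581 − 11·7 = 3504.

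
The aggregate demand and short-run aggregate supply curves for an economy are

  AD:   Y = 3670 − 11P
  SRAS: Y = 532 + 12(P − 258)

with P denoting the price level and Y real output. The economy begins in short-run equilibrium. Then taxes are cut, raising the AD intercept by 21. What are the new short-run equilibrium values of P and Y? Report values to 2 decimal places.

P = 271.96, Y = 699.48

This is a positive demand shock: AD shifts right.
New AD: Y = 3691 − 11P.
SRAS can be written Y = 12P − 2564.
Set AD = SRAS: 3691 − 11P = 12P − 2564, so 6255 = 23P and P = 271.96.
Substituting into AD, Y = 699.48.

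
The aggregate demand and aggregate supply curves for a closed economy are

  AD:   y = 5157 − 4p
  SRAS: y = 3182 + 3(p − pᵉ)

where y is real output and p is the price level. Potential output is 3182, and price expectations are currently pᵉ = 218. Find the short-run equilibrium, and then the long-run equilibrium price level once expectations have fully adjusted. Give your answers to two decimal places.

Short run: with pᵉ = 218, SRAS is y = 2528 + 3p. Setting AD = SRAS gives 2629 = 7p, so p = 375.57 and y = 5157 − 4p = 3654.71.
Output 3654.71 is above potential 3182, so over time expected prices rise and SRAS shifts left until y returns to 3182.
Long run: y = 3182 on the AD curve gives 3182 = 5157 − 4p, so p = 493.75.

Short run: p = 375.57, y = 3654.71. Long run: p = 493.75.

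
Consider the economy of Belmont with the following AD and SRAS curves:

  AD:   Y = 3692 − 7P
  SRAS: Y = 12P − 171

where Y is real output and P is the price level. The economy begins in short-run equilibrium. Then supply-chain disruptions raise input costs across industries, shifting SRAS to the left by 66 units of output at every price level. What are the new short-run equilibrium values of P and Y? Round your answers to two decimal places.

P = 206.79, Y = 2244.47

This is a negative supply shock: SRAS shifts left.
New SRAS: Y = 12P − 237.
Set AD = SRAS: 3692 − 7P = 12P − 237, so 3929 = 19P and P = 206.79.
Substituting into AD, Y = 2244.47.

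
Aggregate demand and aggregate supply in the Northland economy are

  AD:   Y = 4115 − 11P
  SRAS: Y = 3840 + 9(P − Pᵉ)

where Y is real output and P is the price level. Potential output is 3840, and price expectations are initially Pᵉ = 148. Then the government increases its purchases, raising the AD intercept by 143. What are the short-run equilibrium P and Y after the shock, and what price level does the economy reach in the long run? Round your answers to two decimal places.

AD shifts right: new AD is Y = 4258 − 11P. With Pᵉ = 148, SRAS is Y = 2508 + 9P.
Short run: 4258 − 11P = 2508 + 9P gives 1750 = 20P, so P = 87.50 and Y = 4258 − 11P = 3295.50.
Y = 3295.50 is below potential 3840; expectations adjust and SRAS shifts right until Y = 3840.
Long run: on the new AD curve, 3840 = 4258 − 11P gives P = 38.00.

Short run: P = 87.50, Y = 3295.50. Long run: P = 38.00.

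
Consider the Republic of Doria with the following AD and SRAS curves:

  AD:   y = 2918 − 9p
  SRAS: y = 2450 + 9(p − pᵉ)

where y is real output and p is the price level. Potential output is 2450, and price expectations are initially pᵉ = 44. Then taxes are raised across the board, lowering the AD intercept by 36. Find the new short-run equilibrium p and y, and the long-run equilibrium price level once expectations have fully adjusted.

Short run: p = 46, y = 2468. Long run: p = 48.

AD shifts left: new AD is y = 2882 − 9p. With pᵉ = 44, SRAS is y = 2054 + 9p.
Short run: 2882 − 9p = 2054 + 9p gives 828 = 18p, so p = 46 and y = 2882 − 9·46 = 2468.
y = 2468 is above potential 2450; expectations adjust and SRAS shifts left until y = 2450.
Long run: on the new AD curve, 2450 = 2882 − 9p gives p = 48.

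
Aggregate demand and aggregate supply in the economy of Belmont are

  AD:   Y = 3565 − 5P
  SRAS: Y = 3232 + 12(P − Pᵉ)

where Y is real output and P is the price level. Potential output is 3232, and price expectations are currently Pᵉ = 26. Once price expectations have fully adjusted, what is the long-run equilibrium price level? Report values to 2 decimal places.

Short run: with Pᵉ = 26, SRAS is Y = 2920 + 12P. Setting AD = SRAS gives 645 = 17P, so P = 37.94 and Y = 3565 − 5P = 3375.29.
Output 3375.29 is above potential 3232, so over time expected prices rise and SRAS shifts left until Y returns to 3232.
Long run: Y = 3232 on the AD curve gives 3232 = 3565 − 5P, so P = 66.60.

Long-run P = 66.60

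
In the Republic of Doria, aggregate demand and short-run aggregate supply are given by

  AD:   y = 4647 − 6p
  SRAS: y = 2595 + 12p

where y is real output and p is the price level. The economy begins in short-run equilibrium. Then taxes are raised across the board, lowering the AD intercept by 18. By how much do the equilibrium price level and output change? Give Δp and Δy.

Δp = -1, Δy = -12

This is a negative demand shock: AD shifts left.
New AD: y = 4629 − 6p.
Set AD = SRAS: 4629 − 6p = 2595 + 12p, so 2034 = 18p and p = 113.
y = 4629 − 6·113 = 3951.
Initially p = 114, y = 3963, so Δp = -1 and Δy = -12.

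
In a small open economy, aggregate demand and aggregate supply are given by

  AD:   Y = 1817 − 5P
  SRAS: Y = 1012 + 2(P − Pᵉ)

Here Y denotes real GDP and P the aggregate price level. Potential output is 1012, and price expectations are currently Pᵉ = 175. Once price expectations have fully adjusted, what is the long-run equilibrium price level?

Short run: with Pᵉ = 175, SRAS is Y = 662 + 2P. Setting AD = SRAS gives 1155 = 7P, so P = 165 and Y = 1817 − 5·165 = 992.
Output 992 is below potential 1012, so over time expected prices fall and SRAS shifts right until Y returns to 1012.
Long run: Y = 1012 on the AD curve gives 1012 = 1817 − 5P, so P = 161.

Long-run P = 161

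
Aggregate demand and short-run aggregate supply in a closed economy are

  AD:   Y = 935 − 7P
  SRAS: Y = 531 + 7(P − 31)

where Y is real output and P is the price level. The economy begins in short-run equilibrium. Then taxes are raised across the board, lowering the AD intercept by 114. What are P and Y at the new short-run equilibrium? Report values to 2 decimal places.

This is a negative demand shock: AD shifts left.
New AD: Y = 821 − 7P.
SRAS can be written Y = 314 + 7P.
Set AD = SRAS: 821 − 7P = 314 + 7P, so 507 = 14P and P = 36.21.
Substituting into AD, Y = 567.50.

P = 36.21, Y = 567.50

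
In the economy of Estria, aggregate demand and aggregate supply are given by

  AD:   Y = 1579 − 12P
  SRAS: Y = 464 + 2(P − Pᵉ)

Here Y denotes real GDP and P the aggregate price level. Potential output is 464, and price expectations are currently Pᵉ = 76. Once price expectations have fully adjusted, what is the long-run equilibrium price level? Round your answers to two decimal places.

Long-run P = 92.92

Short run: with Pᵉ = 76, SRAS is Y = 312 + 2P. Setting AD = SRAS gives 1267 = 14P, so P = 90.50 and Y = 1579 − 12P = 493.00.
Output 493.00 is above potential 464, so over time expected prices rise and SRAS shifts left until Y returns to 464.
Long run: Y = 464 on the AD curve gives 464 = 1579 − 12P, so P = 92.92.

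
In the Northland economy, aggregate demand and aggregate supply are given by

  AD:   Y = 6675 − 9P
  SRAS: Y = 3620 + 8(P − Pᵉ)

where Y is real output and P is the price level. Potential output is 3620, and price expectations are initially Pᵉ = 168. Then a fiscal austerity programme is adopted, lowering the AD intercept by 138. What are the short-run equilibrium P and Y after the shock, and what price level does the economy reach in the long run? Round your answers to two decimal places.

AD shifts left: new AD is Y = 6537 − 9P. With Pᵉ = 168, SRAS is Y = 2276 + 8P.
Short run: 6537 − 9P = 2276 + 8P gives 4261 = 17P, so P = 250.65 and Y = 6537 − 9P = 4281.18.
Y = 4281.18 is above potential 3620; expectations adjust and SRAS shifts left until Y = 3620.
Long run: on the new AD curve, 3620 = 6537 − 9P gives P = 324.11.

Short run: P = 250.65, Y = 4281.18. Long run: P = 324.11.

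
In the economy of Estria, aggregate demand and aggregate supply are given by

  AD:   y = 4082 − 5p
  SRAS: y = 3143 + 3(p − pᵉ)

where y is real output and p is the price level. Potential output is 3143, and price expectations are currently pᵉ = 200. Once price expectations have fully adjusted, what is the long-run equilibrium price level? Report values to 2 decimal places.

Short run: with pᵉ = 200, SRAS is y = 2543 + 3p. Setting AD = SRAS gives 1539 = 8p, so p = 192.38 and y = 4082 − 5p = 3120.13.
Output 3120.13 is below potential 3143, so over time expected prices fall and SRAS shifts right until y returns to 3143.
Long run: y = 3143 on the AD curve gives 3143 = 4082 − 5p, so p = 187.80.

Long-run p = 187.80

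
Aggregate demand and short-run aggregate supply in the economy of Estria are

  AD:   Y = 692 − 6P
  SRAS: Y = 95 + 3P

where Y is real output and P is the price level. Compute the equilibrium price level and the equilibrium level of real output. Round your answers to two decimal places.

Set AD = SRAS: 692 − 6P = 95 + 3P, so 597 = 9P and P = 66.33.
Substituting into AD, Y = 692 − 6P = 294.00.

P = 66.33, Y = 294.00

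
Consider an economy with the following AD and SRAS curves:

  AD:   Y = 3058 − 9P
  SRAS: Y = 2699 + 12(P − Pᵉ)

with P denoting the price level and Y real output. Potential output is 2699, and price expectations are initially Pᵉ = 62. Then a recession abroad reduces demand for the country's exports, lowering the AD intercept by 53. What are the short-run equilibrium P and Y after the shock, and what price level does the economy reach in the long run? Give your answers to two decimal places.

AD shifts left: new AD is Y = 3005 − 9P. With Pᵉ = 62, SRAS is Y = 1955 + 12P.
Short run: 3005 − 9P = 1955 + 12P gives 1050 = 21P, so P = 50.00 and Y = 3005 − 9P = 2555.00.
Y = 2555.00 is below potential 2699; expectations adjust and SRAS shifts right until Y = 2699.
Long run: on the new AD curve, 2699 = 3005 − 9P gives P = 34.00.

Short run: P = 50.00, Y = 2555.00. Long run: P = 34.00.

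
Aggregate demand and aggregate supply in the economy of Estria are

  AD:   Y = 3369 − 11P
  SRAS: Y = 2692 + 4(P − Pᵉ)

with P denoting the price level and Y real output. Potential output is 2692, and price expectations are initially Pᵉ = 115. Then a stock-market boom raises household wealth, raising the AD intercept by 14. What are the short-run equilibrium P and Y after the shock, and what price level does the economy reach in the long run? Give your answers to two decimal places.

AD shifts right: new AD is Y = 3383 − 11P. With Pᵉ = 115, SRAS is Y = 2232 + 4P.
Short run: 3383 − 11P = 2232 + 4P gives 1151 = 15P, so P = 76.73 and Y = 3383 − 11P = 2538.93.
Y = 2538.93 is below potential 2692; expectations adjust and SRAS shifts right until Y = 2692.
Long run: on the new AD curve, 2692 = 3383 − 11P gives P = 62.82.

Short run: P = 76.73, Y = 2538.93. Long run: P = 62.82.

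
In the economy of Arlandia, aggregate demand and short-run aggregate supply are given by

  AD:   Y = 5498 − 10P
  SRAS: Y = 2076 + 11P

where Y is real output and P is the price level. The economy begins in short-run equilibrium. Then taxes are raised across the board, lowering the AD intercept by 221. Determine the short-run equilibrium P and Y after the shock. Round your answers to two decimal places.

This is a negative demand shock: AD shifts left.
New AD: Y = 5277 − 10P.
Set AD = SRAS: 5277 − 10P = 2076 + 11P, so 3201 = 21P and P = 152.43.
Substituting into AD, Y = 3752.71.

P = 152.43, Y = 3752.71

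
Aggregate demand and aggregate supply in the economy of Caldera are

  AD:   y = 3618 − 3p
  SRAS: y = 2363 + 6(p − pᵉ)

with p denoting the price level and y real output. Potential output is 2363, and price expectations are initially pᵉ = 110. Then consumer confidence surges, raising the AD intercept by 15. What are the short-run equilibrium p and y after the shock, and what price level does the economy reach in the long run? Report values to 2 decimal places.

AD shifts right: new AD is y = 3633 − 3p. With pᵉ = 110, SRAS is y = 1703 + 6p.
Short run: 3633 − 3p = 1703 + 6p gives 1930 = 9p, so p = 214.44 and y = 3633 − 3p = 2989.67.
y = 2989.67 is above potential 2363; expectations adjust and SRAS shifts left until y = 2363.
Long run: on the new AD curve, 2363 = 3633 − 3p gives p = 423.33.

Short run: p = 214.44, y = 2989.67. Long run: p = 423.33.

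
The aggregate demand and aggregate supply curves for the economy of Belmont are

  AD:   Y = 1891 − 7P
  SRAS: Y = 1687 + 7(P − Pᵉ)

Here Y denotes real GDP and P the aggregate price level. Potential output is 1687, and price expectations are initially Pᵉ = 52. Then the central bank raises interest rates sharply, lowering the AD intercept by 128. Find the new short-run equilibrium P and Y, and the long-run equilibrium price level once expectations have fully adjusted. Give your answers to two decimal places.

Short run: P = 31.43, Y = 1543.00. Long run: P = 10.86.

AD shifts left: new AD is Y = 1763 − 7P. With Pᵉ = 52, SRAS is Y = 1323 + 7P.
Short run: 1763 − 7P = 1323 + 7P gives 440 = 14P, so P = 31.43 and Y = 1763 − 7P = 1543.00.
Y = 1543.00 is below potential 1687; expectations adjust and SRAS shifts right until Y = 1687.
Long run: on the new AD curve, 1687 = 1763 − 7P gives P = 10.86.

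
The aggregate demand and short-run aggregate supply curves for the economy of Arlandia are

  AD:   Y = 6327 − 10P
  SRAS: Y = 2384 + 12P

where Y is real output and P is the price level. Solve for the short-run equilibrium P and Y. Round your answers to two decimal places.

P = 179.23, Y = 4534.73

Set AD = SRAS: 6327 − 10P = 2384 + 12P, so 3943 = 22P and P = 179.23.
Substituting into AD, Y = 6327 − 10P = 4534.73.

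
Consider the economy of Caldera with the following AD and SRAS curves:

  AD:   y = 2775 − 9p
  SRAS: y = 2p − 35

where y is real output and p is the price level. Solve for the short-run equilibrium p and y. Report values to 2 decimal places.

Set AD = SRAS: 2775 − 9p = 2p − 35, so 2810 = 11p and p = 255.45.
Substituting into AD, y = 2775 − 9p = 475.91.

p = 255.45, y = 475.91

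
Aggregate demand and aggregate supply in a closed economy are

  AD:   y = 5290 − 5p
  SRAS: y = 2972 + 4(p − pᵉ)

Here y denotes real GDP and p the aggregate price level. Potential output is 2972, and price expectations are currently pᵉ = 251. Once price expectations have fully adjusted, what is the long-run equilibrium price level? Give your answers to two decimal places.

Short run: with pᵉ = 251, SRAS is y = 1968 + 4p. Setting AD = SRAS gives 3322 = 9p, so p = 369.11 and y = 5290 − 5p = 3444.44.
Output 3444.44 is above potential 2972, so over time expected prices rise and SRAS shifts left until y returns to 2972.
Long run: y = 2972 on the AD curve gives 2972 = 5290 − 5p, so p = 463.60.

Long-run p = 463.60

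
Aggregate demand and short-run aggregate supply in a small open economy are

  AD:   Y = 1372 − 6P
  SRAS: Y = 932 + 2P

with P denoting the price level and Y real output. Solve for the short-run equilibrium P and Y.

Set AD = SRAS: 1372 − 6P = 932 + 2P, so 440 = 8P and P = 55.
Then Y = 1372 − 6·55 = 1042.

P = 55, Y = 1042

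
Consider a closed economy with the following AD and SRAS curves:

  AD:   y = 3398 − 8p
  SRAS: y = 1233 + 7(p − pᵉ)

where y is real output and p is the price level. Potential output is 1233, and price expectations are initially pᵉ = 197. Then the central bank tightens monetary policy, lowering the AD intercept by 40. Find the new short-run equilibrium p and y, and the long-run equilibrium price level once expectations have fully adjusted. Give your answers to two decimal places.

Short run: p = 233.60, y = 1489.20. Long run: p = 265.63.

AD shifts left: new AD is y = 3358 − 8p. With pᵉ = 197, SRAS is y = 7p − 146.
Short run: 3358 − 8p = 7p − 146 gives 3504 = 15p, so p = 233.60 and y = 3358 − 8p = 1489.20.
y = 1489.20 is above potential 1233; expectations adjust and SRAS shifts left until y = 1233.
Long run: on the new AD curve, 1233 = 3358 − 8p gives p = 265.63.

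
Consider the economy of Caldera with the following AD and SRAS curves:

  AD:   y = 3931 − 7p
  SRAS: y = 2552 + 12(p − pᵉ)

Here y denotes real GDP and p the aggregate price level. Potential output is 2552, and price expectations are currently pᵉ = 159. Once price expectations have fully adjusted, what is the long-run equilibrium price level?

Long-run p = 197

Short run: with pᵉ = 159, SRAS is y = 644 + 12p. Setting AD = SRAS gives 3287 = 19p, so p = 173 and y = 3931 − 7·173 = 2720.
Output 2720 is above potential 2552, so over time expected prices rise and SRAS shifts left until y returns to 2552.
Long run: y = 2552 on the AD curve gives 2552 = 3931 − 7p, so p = 197.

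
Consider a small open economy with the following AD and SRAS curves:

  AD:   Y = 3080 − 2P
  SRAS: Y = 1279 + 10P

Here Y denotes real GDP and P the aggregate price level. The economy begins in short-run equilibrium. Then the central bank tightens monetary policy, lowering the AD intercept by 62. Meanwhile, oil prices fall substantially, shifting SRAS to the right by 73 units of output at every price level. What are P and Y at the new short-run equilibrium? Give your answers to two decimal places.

After both shocks: AD is Y = 3018 − 2P and SRAS is Y = 1352 + 10P.
Setting them equal: 1666 = 12P, so P = 138.83.
Substituting into AD, Y = 2740.33.

P = 138.83, Y = 2740.33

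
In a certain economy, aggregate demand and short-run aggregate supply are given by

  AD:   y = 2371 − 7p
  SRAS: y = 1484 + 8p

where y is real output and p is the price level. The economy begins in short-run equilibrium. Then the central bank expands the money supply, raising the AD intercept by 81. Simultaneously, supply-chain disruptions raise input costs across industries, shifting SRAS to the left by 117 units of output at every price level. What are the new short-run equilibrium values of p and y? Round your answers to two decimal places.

p = 72.33, y = 1945.67

After both shocks: AD is y = 2452 − 7p and SRAS is y = 1367 + 8p.
Setting them equal: 1085 = 15p, so p = 72.33.
Substituting into AD, y = 1945.67.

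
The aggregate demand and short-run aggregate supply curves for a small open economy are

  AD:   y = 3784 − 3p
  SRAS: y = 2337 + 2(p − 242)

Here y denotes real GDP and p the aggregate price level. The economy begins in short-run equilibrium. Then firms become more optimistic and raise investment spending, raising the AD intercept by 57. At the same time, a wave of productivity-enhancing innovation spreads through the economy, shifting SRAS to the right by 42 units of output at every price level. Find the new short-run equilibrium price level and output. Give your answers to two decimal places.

p = 389.20, y = 2673.40

After both shocks: AD is y = 3841 − 3p and SRAS is y = 1895 + 2p.
Setting them equal: 1946 = 5p, so p = 389.20.
Substituting into AD, y = 2673.40.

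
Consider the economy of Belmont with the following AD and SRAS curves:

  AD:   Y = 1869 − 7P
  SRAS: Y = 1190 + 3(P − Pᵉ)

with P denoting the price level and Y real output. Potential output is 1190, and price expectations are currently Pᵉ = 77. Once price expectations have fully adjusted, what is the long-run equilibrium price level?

Long-run P = 97

Short run: with Pᵉ = 77, SRAS is Y = 959 + 3P. Setting AD = SRAS gives 910 = 10P, so P = 91 and Y = 1869 − 7·91 = 1232.
Output 1232 is above potential 1190, so over time expected prices rise and SRAS shifts left until Y returns to 1190.
Long run: Y = 1190 on the AD curve gives 1190 = 1869 − 7P, so P = 97.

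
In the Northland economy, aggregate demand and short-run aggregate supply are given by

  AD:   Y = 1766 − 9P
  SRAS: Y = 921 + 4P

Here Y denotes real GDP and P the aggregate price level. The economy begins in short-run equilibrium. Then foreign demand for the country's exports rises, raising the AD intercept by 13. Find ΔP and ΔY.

This is a positive demand shock: AD shifts right.
New AD: Y = 1779 − 9P.
Set AD = SRAS: 1779 − 9P = 921 + 4P, so 858 = 13P and P = 66.
Y = 1779 − 9·66 = 1185.
Initially P = 65, Y = 1181, so ΔP = +1 and ΔY = +4.

ΔP = +1, ΔY = +4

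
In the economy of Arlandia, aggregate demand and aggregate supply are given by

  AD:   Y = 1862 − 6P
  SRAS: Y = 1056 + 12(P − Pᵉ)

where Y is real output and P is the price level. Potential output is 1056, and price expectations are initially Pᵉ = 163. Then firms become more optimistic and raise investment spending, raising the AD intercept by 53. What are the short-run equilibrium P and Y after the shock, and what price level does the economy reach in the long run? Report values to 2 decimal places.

Short run: P = 156.39, Y = 976.67. Long run: P = 143.17.

AD shifts right: new AD is Y = 1915 − 6P. With Pᵉ = 163, SRAS is Y = 12P − 900.
Short run: 1915 − 6P = 12P − 900 gives 2815 = 18P, so P = 156.39 and Y = 1915 − 6P = 976.67.
Y = 976.67 is below potential 1056; expectations adjust and SRAS shifts right until Y = 1056.
Long run: on the new AD curve, 1056 = 1915 − 6P gives P = 143.17.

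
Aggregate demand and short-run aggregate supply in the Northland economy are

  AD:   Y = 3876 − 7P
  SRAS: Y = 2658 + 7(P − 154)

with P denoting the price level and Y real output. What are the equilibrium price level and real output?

Write SRAS as Y = 2658 + 7P − 1078 = 1580 + 7P.
Set AD = SRAS: 3876 − 7P = 1580 + 7P, so 2296 = 14P and P = 164.
Then Y = 3876 − 7·164 = 2728.

P = 164, Y = 2728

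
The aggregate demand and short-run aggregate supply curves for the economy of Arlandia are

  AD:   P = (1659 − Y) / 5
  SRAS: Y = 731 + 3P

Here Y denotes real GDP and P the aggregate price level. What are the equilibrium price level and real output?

P = 116, Y = 1079

Rearrange AD to Y = 1659 − 5P.
Set AD = SRAS: 1659 − 5P = 731 + 3P, so 928 = 8P and P = 116.
Then Y = 1659 − 5·116 = 1079.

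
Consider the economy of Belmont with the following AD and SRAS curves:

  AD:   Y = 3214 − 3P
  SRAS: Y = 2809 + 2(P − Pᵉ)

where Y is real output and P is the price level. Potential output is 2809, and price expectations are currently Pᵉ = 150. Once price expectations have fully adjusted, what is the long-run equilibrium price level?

Short run: with Pᵉ = 150, SRAS is Y = 2509 + 2P. Setting AD = SRAS gives 705 = 5P, so P = 141 and Y = 3214 − 3·141 = 2791.
Output 2791 is below potential 2809, so over time expected prices fall and SRAS shifts right until Y returns to 2809.
Long run: Y = 2809 on the AD curve gives 2809 = 3214 − 3P, so P = 135.

Long-run P = 135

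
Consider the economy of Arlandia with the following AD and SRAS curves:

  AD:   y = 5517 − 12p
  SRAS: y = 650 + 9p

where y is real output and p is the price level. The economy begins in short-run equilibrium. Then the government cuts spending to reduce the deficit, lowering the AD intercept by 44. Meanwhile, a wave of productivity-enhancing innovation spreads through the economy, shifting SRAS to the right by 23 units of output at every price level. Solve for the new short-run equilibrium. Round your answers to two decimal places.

After both shocks: AD is y = 5473 − 12p and SRAS is y = 673 + 9p.
Setting them equal: 4800 = 21p, so p = 228.57.
Substituting into AD, y = 2730.14.

p = 228.57, y = 2730.14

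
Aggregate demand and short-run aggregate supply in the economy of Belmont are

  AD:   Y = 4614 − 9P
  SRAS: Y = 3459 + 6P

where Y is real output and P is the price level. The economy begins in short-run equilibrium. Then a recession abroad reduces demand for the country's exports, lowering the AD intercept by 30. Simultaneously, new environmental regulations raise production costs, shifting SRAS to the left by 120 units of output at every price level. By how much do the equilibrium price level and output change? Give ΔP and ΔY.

After both shocks: AD is Y = 4584 − 9P and SRAS is Y = 3339 + 6P.
Setting them equal: 1245 = 15P, so P = 83.
Y = 4584 − 9·83 = 3837.
Initially P = 77, Y = 3921, so ΔP = +6 and ΔY = -84.

ΔP = +6, ΔY = -84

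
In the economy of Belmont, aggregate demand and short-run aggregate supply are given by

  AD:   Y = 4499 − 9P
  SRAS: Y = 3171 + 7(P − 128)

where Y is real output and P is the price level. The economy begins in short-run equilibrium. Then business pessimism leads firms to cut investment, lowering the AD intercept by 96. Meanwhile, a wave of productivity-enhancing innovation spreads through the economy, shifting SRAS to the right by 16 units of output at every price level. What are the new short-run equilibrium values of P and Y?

After both shocks: AD is Y = 4403 − 9P and SRAS is Y = 2291 + 7P.
Setting them equal: 2112 = 16P, so P = 132.
Y = 4403 − 9·132 = 3215.

P = 132, Y = 3215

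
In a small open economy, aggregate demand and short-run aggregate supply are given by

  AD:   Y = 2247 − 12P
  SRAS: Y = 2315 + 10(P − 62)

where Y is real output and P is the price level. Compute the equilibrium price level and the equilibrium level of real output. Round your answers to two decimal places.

P = 25.09, Y = 1945.91

Write SRAS as Y = 2315 + 10P − 620 = 1695 + 10P.
Set AD = SRAS: 2247 − 12P = 1695 + 10P, so 552 = 22P and P = 25.09.
Substituting into AD, Y = 2247 − 12P = 1945.91.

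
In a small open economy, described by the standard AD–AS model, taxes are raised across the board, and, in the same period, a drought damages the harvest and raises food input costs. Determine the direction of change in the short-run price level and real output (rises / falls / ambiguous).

The first event is a negative demand shock: AD shifts left, which by itself pushes P down and Y down.
The second is an adverse supply shock: SRAS shifts left, which by itself pushes P up and Y down.
The two shocks push P in opposite directions, so the effect on P is ambiguous. Both shocks push Y down, so Y falls.

Price level: ambiguous; output: falls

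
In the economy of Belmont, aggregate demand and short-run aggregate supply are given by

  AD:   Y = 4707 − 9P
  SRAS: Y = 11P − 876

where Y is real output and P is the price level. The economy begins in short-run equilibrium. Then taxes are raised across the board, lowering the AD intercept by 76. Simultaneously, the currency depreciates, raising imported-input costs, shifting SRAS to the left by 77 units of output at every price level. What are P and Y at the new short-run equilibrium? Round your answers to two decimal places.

After both shocks: AD is Y = 4631 − 9P and SRAS is Y = 11P − 953.
Setting them equal: 5584 = 20P, so P = 279.20.
Substituting into AD, Y = 2118.20.

P = 279.20, Y = 2118.20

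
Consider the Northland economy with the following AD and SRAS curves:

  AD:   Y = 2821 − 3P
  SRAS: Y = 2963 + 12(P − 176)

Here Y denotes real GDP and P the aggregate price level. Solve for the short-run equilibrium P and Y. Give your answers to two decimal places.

Write SRAS as Y = 2963 + 12P − 2112 = 851 + 12P.
Set AD = SRAS: 2821 − 3P = 851 + 12P, so 1970 = 15P and P = 131.33.
Substituting into AD, Y = 2821 − 3P = 2427.00.

P = 131.33, Y = 2427.00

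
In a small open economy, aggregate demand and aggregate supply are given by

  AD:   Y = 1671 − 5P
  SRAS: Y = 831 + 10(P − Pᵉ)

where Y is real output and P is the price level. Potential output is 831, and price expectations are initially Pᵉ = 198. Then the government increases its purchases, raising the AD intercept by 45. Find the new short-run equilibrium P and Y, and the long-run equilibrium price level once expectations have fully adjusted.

Short run: P = 191, Y = 761. Long run: P = 177.

AD shifts right: new AD is Y = 1716 − 5P. With Pᵉ = 198, SRAS is Y = 10P − 1149.
Short run: 1716 − 5P = 10P − 1149 gives 2865 = 15P, so P = 191 and Y = 1716 − 5·191 = 761.
Y = 761 is below potential 831; expectations adjust and SRAS shifts right until Y = 831.
Long run: on the new AD curve, 831 = 1716 − 5P gives P = 177.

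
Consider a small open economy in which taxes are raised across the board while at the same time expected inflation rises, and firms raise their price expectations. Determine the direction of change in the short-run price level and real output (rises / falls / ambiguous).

Price level: ambiguous; output: falls

The first event is a negative demand shock: AD shifts left, which by itself pushes P down and Y down.
The second is an adverse supply shock: SRAS shifts left, which by itself pushes P up and Y down.
The two shocks push P in opposite directions, so the effect on P is ambiguous. Both shocks push Y down, so Y falls.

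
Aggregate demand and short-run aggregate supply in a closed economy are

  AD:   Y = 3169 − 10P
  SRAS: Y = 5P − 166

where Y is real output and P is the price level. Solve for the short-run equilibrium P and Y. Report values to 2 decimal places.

Set AD = SRAS: 3169 − 10P = 5P − 166, so 3335 = 15P and P = 222.33.
Substituting into AD, Y = 3169 − 10P = 945.67.

P = 222.33, Y = 945.67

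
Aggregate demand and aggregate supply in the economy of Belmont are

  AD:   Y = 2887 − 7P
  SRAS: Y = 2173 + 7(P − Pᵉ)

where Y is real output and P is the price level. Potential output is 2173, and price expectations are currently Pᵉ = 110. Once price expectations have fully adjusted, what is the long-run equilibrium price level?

Short run: with Pᵉ = 110, SRAS is Y = 1403 + 7P. Setting AD = SRAS gives 1484 = 14P, so P = 106 and Y = 2887 − 7·106 = 2145.
Output 2145 is below potential 2173, so over time expected prices fall and SRAS shifts right until Y returns to 2173.
Long run: Y = 2173 on the AD curve gives 2173 = 2887 − 7P, so P = 102.

Long-run P = 102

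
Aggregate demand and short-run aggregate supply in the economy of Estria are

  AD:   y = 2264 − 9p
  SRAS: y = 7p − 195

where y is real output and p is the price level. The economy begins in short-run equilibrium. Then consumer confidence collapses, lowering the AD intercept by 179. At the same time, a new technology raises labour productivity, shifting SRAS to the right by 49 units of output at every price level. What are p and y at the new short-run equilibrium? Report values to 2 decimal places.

After both shocks: AD is y = 2085 − 9p and SRAS is y = 7p − 146.
Setting them equal: 2231 = 16p, so p = 139.44.
Substituting into AD, y = 830.06.

p = 139.44, y = 830.06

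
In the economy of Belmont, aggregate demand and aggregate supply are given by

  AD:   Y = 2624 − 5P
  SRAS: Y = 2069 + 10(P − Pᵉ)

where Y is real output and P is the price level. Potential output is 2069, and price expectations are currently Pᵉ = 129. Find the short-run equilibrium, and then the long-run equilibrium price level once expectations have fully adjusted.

Short run: with Pᵉ = 129, SRAS is Y = 779 + 10P. Setting AD = SRAS gives 1845 = 15P, so P = 123 and Y = 2624 − 5·123 = 2009.
Output 2009 is below potential 2069, so over time expected prices fall and SRAS shifts right until Y returns to 2069.
Long run: Y = 2069 on the AD curve gives 2069 = 2624 − 5P, so P = 111.

Short run: P = 123, Y = 2009. Long run: P = 111.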